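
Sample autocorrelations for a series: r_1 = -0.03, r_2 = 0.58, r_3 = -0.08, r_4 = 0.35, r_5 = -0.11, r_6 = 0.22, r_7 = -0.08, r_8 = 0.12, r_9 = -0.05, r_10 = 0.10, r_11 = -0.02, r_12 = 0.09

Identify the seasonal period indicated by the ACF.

2

The largest autocorrelation is r_2 = 0.58, with weaker echoes at lags 4 (0.35) and 6 (0.22); the remaining lags stay at or below 0.12.
The dominant spike at lag 2 indicates a seasonal period of 2.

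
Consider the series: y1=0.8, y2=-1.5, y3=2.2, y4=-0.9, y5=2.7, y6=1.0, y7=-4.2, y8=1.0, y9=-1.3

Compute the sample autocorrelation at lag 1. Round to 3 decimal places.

-0.428

Mean ȳ = (0.8 − 1.5 + 2.2 − 0.9 + 2.7 + 1.0 − 4.2 + 1.0 − 1.3)/9 = -0.0222
Numerator Σ_{t=1}^{8}(y_t−ȳ)(y_{t+1}−ȳ) = -15.9038
Denominator Σ(y_t−ȳ)² = 37.1556
r_1 = -15.9038 / 37.1556 = -0.428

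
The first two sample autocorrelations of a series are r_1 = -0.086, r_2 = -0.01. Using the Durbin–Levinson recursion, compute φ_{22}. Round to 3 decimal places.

φ_{22} = (r_2 − r_1²) / (1 − r_1²)
r_1² = (-0.086)² = 0.007396
Numerator = -0.01 − 0.0074 = -0.0174; denominator = 1 − 0.0074 = 0.9926
φ_{22} = -0.0174 / 0.9926 = -0.018

-0.018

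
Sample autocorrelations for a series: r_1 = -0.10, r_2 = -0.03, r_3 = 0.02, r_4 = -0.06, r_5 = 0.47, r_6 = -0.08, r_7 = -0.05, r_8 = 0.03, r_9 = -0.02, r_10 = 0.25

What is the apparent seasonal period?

The largest autocorrelation is r_5 = 0.47, with a weaker echo at lag 10 (0.25); the remaining lags stay at or below 0.03.
The dominant spike at lag 5 indicates a seasonal period of 5.

5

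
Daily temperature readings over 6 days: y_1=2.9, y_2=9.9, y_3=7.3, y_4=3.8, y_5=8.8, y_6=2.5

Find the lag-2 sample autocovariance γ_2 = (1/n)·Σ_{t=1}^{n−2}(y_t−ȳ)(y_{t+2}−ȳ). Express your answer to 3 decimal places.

Mean ȳ = (2.9 + 9.9 + 7.3 + 3.8 + 8.8 + 2.5)/6 = 5.8667
Σ_{t=1}^{4}(y_t−ȳ)(y_{t+2}−ȳ) = -1.4256
γ_2 = -1.4256 / 6 = -0.238

-0.238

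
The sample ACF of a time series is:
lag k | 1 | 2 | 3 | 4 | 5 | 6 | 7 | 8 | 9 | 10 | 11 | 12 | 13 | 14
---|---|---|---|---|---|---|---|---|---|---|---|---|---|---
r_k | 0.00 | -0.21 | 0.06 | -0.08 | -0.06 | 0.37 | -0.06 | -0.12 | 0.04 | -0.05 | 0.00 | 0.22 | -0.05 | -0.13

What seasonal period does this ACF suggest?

6

The largest autocorrelation is r_6 = 0.37, with a weaker echo at lag 12 (0.22); the remaining lags stay at or below 0.06.
The dominant spike at lag 6 indicates a seasonal period of 6.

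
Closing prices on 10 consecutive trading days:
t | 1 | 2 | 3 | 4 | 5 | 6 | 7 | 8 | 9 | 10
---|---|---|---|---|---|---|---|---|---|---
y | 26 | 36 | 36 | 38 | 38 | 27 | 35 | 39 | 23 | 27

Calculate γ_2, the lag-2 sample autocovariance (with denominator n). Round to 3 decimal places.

-9.600

Mean ȳ = (26 + 36 + 36 + 38 + 38 + 27 + 35 + 39 + 23 + 27)/10 = 32.5000
Σ_{t=1}^{8}(y_t−ȳ)(y_{t+2}−ȳ) = -96.0000
γ_2 = -96.0000 / 10 = -9.600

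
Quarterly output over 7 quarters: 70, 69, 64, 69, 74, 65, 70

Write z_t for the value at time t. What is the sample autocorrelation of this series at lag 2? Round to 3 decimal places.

Mean z̄ = (70 + 69 + 64 + 69 + 74 + 65 + 70)/7 = 68.7143
Deviations from mean: 1.2857, 0.2857, -4.7143, 0.2857, 5.2857, -3.7143, 1.2857
Numerator Σ_{t=1}^{5}(z_t−z̄)(z_{t+2}−z̄) = -25.1633
Denominator Σ(z_t−z̄)² = 67.4286
r_2 = -25.1633 / 67.4286 = -0.373

-0.373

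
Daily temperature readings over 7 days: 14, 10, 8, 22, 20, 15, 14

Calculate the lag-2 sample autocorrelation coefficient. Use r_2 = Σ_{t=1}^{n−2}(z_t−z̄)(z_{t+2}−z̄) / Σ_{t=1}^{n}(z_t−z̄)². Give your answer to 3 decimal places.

-0.447

Mean z̄ = (14 + 10 + 8 + 22 + 20 + 15 + 14)/7 = 14.7143
Deviations from mean: -0.7143, -4.7143, -6.7143, 7.2857, 5.2857, 0.2857, -0.7143
Σ(z_t−z̄)(z_{t+2}−z̄) = (4.7959) + (-34.3469) + (-35.4898) + (2.0816) + (-3.7755) = -66.7347
Denominator Σ(z_t−z̄)² = 149.4286
r_2 = -66.7347 / 149.4286 = -0.447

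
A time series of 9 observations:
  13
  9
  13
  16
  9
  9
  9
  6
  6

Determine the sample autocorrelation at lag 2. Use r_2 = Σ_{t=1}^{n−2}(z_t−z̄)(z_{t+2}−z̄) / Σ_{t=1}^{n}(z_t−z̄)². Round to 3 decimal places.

Mean z̄ = (13 + 9 + 13 + 16 + 9 + 9 + 9 + 6 + 6)/9 = 10.0000
Numerator Σ_{t=1}^{7}(z_t−z̄)(z_{t+2}−z̄) = 3.0000
Denominator Σ(z_t−z̄)² = 90.0000
r_2 = 3.0000 / 90.0000 = 0.033

0.033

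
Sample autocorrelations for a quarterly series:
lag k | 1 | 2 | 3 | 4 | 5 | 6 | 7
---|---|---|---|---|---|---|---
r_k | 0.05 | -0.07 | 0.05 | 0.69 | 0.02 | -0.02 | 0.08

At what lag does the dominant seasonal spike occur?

4

The largest autocorrelation is r_4 = 0.69; the remaining lags stay at or below 0.08.
The dominant spike at lag 4 indicates a seasonal period of 4.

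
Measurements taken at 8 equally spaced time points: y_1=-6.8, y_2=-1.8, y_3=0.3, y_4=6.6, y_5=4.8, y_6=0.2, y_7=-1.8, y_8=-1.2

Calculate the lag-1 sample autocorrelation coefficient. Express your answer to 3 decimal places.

0.395

Mean ȳ = (-6.8 − 1.8 + 0.3 + 6.6 + 4.8 + 0.2 − 1.8 − 1.2)/8 = 0.0375
Deviations from mean: -6.8375, -1.8375, 0.2625, 6.5625, 4.7625, 0.1625, -1.8375, -1.2375
Σ(y_t−ȳ)(y_{t+1}−ȳ) = (12.5639) + (-0.4823) + (1.7227) + (31.2539) + (0.7739) + (-0.2986) + (2.2739) = 47.8073
Denominator Σ(y_t−ȳ)² = 120.8788
r_1 = 47.8073 / 120.8788 = 0.395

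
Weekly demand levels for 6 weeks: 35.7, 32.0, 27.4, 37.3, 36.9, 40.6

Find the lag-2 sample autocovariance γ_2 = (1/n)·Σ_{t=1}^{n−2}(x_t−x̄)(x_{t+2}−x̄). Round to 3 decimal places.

Mean x̄ = (35.7 + 32.0 + 27.4 + 37.3 + 36.9 + 40.6)/6 = 34.9833
Σ_{t=1}^{4}(x_t−x̄)(x_{t+2}−x̄) = -13.8689
γ_2 = -13.8689 / 6 = -2.311

-2.311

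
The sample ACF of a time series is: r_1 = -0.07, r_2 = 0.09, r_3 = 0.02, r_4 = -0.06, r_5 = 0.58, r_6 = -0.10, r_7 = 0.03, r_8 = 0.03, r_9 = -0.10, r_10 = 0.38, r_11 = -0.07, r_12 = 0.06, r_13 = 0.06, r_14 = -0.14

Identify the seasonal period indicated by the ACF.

5

The largest autocorrelation is r_5 = 0.58, with a weaker echo at lag 10 (0.38); the remaining lags stay at or below 0.09.
The dominant spike at lag 5 indicates a seasonal period of 5.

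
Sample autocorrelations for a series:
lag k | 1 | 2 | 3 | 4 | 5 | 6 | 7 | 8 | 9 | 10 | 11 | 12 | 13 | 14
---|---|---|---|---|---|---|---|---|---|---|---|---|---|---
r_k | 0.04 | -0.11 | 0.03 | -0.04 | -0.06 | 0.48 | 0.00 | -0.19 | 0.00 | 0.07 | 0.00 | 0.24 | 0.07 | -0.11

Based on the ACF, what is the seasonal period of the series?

6

The largest autocorrelation is r_6 = 0.48, with a weaker echo at lag 12 (0.24); the remaining lags stay at or below 0.07.
The dominant spike at lag 6 indicates a seasonal period of 6.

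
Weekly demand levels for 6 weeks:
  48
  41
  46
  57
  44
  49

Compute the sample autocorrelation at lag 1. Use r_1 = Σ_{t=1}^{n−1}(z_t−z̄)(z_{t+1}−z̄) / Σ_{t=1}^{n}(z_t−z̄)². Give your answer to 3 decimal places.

-0.309

Mean z̄ = (48 + 41 + 46 + 57 + 44 + 49)/6 = 47.5000
Deviations from mean: 0.5000, -6.5000, -1.5000, 9.5000, -3.5000, 1.5000
Σ(z_t−z̄)(z_{t+1}−z̄) = (-3.2500) + (9.7500) + (-14.2500) + (-33.2500) + (-5.2500) = -46.2500
Denominator Σ(z_t−z̄)² = 149.5000
r_1 = -46.2500 / 149.5000 = -0.309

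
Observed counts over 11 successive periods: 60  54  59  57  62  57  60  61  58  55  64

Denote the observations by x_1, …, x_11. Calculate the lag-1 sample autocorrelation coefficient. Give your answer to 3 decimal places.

-0.407

Mean x̄ = (60 + 54 + 59 + 57 + 62 + 57 + 60 + 61 + 58 + 55 + 64)/11 = 58.8182
Numerator Σ_{t=1}^{10}(x_t−x̄)(x_{t+1}−x̄) = -36.4876
Denominator Σ(x_t−x̄)² = 89.6364
r_1 = -36.4876 / 89.6364 = -0.407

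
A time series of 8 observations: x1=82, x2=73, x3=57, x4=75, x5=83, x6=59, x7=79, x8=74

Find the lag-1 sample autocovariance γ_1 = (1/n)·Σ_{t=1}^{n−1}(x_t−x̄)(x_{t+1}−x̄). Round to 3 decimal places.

-29.133

Mean x̄ = (82 + 73 + 57 + 75 + 83 + 59 + 79 + 74)/8 = 72.7500
Deviations: 9.2500, 0.2500, -15.7500, 2.2500, 10.2500, -13.7500, 6.2500, 1.2500
Σ_{t=1}^{7}(x_t−x̄)(x_{t+1}−x̄) = -233.0625
γ_1 = -233.0625 / 8 = -29.133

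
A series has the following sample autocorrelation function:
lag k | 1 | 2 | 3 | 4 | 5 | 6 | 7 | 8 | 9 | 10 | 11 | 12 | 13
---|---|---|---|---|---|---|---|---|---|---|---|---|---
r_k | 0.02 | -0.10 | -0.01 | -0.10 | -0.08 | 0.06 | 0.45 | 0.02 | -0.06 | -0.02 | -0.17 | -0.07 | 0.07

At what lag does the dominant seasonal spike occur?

7

The largest autocorrelation is r_7 = 0.45; the remaining lags stay at or below 0.07.
The dominant spike at lag 7 indicates a seasonal period of 7.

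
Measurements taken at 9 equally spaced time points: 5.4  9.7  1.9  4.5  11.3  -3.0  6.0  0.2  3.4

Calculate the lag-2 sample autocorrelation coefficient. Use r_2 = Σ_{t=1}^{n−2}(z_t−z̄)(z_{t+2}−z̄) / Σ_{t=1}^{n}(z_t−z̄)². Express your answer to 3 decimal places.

Mean z̄ = (5.4 + 9.7 + 1.9 + 4.5 + 11.3 − 3.0 + 6.0 + 0.2 + 3.4)/9 = 4.3778
Numerator Σ_{t=1}^{7}(z_t−z̄)(z_{t+2}−z̄) = 20.5301
Denominator Σ(z_t−z̄)² = 158.9156
r_2 = 20.5301 / 158.9156 = 0.129

0.129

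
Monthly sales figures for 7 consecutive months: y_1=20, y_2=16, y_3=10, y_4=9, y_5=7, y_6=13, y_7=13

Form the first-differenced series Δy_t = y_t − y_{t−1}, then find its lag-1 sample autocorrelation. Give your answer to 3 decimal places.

First differences Δy: -4, -6, -1, -2, 6, 0
Mean of differences = -1.1667
Numerator Σ(Δy_t−Δȳ)(Δy_{t+1}−Δȳ) = 15.1389
Denominator Σ(Δy_t−Δȳ)² = 84.8333
r_1(Δy) = 15.1389 / 84.8333 = 0.178

0.178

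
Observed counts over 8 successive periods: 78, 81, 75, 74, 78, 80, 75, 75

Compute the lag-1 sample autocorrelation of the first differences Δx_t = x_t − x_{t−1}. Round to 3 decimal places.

-0.231

First differences Δx: 3, -6, -1, 4, 2, -5, 0
Mean of differences = -0.4286
Numerator Σ(Δx_t−Δx̄)(Δx_{t+1}−Δx̄) = -20.7551
Denominator Σ(Δx_t−Δx̄)² = 89.7143
r_1(Δx) = -20.7551 / 89.7143 = -0.231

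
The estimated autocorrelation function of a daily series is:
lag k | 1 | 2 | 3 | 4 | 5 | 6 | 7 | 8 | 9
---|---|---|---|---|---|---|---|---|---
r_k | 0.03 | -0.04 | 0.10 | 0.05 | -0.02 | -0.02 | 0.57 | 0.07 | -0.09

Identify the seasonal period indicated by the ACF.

The largest autocorrelation is r_7 = 0.57; the remaining lags stay at or below 0.10.
The dominant spike at lag 7 indicates a seasonal period of 7.

7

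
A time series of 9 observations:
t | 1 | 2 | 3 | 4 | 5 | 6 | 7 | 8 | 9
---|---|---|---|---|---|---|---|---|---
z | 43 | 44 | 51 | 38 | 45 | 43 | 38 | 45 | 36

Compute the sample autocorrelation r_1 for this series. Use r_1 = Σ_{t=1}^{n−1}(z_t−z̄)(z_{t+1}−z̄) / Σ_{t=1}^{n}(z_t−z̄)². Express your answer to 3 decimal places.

-0.381

Mean z̄ = (43 + 44 + 51 + 38 + 45 + 43 + 38 + 45 + 36)/9 = 42.5556
Numerator Σ_{t=1}^{8}(z_t−z̄)(z_{t+1}−z̄) = -64.8642
Denominator Σ(z_t−z̄)² = 170.2222
r_1 = -64.8642 / 170.2222 = -0.381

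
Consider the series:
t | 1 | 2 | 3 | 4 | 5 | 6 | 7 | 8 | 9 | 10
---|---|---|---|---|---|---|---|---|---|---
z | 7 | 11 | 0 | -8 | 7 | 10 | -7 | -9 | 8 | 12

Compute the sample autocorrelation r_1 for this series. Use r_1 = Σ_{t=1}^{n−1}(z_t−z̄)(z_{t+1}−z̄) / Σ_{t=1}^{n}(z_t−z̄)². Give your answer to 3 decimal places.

0.098

Mean z̄ = (7 + 11 + 0 − 8 + 7 + 10 − 7 − 9 + 8 + 12)/10 = 3.1000
Numerator Σ_{t=1}^{9}(z_t−z̄)(z_{t+1}−z̄) = 61.1900
Denominator Σ(z_t−z̄)² = 624.9000
r_1 = 61.1900 / 624.9000 = 0.098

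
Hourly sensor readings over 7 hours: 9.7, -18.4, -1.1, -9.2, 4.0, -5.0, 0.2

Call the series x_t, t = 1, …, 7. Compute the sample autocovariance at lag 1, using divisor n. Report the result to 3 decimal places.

-42.561

Mean x̄ = (9.7 − 18.4 − 1.1 − 9.2 + 4.0 − 5.0 + 0.2)/7 = -2.8286
Σ_{t=1}^{6}(x_t−x̄)(x_{t+1}−x̄) = -297.9294
γ_1 = -297.9294 / 7 = -42.561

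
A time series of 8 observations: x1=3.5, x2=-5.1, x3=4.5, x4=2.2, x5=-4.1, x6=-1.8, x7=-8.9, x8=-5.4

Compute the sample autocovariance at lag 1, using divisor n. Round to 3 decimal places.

Mean x̄ = (3.5 − 5.1 + 4.5 + 2.2 − 4.1 − 1.8 − 8.9 − 5.4)/8 = -1.8875
Deviations: 5.3875, -3.2125, 6.3875, 4.0875, -2.2125, 0.0875, -7.0125, -3.5125
Σ_{t=1}^{7}(x_t−x̄)(x_{t+1}−x̄) = 3.0623
γ_1 = 3.0623 / 8 = 0.383

0.383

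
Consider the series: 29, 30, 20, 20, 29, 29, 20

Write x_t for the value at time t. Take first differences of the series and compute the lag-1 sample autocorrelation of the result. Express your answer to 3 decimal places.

-0.055

First differences Δx: 1, -10, 0, 9, 0, -9
Mean of differences = -1.5000
Numerator Σ(Δx_t−Δx̄)(Δx_{t+1}−Δx̄) = -13.7500
Denominator Σ(Δx_t−Δx̄)² = 249.5000
r_1(Δx) = -13.7500 / 249.5000 = -0.055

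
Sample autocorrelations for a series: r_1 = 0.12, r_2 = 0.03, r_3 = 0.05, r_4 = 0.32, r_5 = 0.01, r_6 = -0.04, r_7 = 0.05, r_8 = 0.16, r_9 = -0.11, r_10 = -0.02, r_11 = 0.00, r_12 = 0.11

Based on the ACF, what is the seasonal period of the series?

The largest autocorrelation is r_4 = 0.32, with a weaker echo at lag 8 (0.16); the remaining lags stay at or below 0.12.
The dominant spike at lag 4 indicates a seasonal period of 4.

4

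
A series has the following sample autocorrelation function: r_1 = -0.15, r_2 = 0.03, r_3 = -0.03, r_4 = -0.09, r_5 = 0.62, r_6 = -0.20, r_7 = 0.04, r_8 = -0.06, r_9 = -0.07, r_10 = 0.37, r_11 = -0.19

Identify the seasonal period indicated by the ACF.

The largest autocorrelation is r_5 = 0.62, with a weaker echo at lag 10 (0.37); the remaining lags stay at or below 0.04.
The dominant spike at lag 5 indicates a seasonal period of 5.

5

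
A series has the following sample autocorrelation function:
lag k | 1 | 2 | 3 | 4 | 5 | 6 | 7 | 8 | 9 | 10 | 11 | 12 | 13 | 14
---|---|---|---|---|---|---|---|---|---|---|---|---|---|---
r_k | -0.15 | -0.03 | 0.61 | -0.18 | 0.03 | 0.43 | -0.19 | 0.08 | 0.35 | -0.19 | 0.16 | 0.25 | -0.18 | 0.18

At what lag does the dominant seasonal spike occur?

3

The largest autocorrelation is r_3 = 0.61, with weaker echoes at lags 6 (0.43), 9 (0.35) and 12 (0.25); the remaining lags stay at or below 0.18.
The dominant spike at lag 3 indicates a seasonal period of 3.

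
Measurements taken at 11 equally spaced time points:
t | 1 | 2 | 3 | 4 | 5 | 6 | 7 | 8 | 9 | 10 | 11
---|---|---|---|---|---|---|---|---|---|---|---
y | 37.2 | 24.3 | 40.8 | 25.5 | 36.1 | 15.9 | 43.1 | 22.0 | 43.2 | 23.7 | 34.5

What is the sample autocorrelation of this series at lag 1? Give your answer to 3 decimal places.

-0.864

Mean ȳ = (37.2 + 24.3 + 40.8 + 25.5 + 36.1 + 15.9 + 43.1 + 22.0 + 43.2 + 23.7 + 34.5)/11 = 31.4818
Numerator Σ_{t=1}^{10}(y_t−ȳ)(y_{t+1}−ȳ) = -780.2921
Denominator Σ(y_t−ȳ)² = 902.8764
r_1 = -780.2921 / 902.8764 = -0.864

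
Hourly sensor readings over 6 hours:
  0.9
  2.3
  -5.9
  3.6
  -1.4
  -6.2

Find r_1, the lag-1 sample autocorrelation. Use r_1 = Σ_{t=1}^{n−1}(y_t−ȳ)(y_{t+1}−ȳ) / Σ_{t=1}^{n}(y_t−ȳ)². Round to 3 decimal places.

Mean ȳ = (0.9 + 2.3 − 5.9 + 3.6 − 1.4 − 6.2)/6 = -1.1167
Deviations from mean: 2.0167, 3.4167, -4.7833, 4.7167, -0.2833, -5.0833
Numerator Σ_{t=1}^{5}(y_t−ȳ)(y_{t+1}−ȳ) = -31.9103
Denominator Σ(y_t−ȳ)² = 86.7883
r_1 = -31.9103 / 86.7883 = -0.368

-0.368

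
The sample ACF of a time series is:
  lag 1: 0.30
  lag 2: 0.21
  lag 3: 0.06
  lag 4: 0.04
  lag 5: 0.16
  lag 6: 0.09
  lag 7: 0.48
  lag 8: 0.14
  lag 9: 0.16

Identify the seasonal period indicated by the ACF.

7

The largest autocorrelation is r_7 = 0.48; the remaining lags stay at or below 0.30. The elevated value at lag 1 (0.30), dropping to 0.21 at lag 2, reflects decaying short-term dependence rather than seasonality.
The dominant spike at lag 7 indicates a seasonal period of 7.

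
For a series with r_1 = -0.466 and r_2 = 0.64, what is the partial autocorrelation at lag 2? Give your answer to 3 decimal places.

0.540

φ_{22} = (r_2 − r_1²) / (1 − r_1²)
r_1² = (-0.466)² = 0.217156
Numerator = 0.64 − 0.2172 = 0.4228; denominator = 1 − 0.2172 = 0.7828
φ_{22} = 0.4228 / 0.7828 = 0.540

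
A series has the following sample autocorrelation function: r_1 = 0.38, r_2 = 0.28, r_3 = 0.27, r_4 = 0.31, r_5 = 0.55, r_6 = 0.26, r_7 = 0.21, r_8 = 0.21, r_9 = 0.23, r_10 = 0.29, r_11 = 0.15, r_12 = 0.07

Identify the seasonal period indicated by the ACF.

5

The largest autocorrelation is r_5 = 0.55; the remaining lags stay at or below 0.38. The elevated value at lag 1 (0.38), dropping to 0.28 at lag 2, reflects decaying short-term dependence rather than seasonality.
The dominant spike at lag 5 indicates a seasonal period of 5.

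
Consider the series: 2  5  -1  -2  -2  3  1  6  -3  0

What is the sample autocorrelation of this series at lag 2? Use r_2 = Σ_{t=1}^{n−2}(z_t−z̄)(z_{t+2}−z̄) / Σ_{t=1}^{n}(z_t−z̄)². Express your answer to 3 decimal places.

Mean z̄ = (2 + 5 − 1 − 2 − 2 + 3 + 1 + 6 − 3 + 0)/10 = 0.9000
Numerator Σ_{t=1}^{8}(z_t−z̄)(z_{t+2}−z̄) = -9.1200
Denominator Σ(z_t−z̄)² = 84.9000
r_2 = -9.1200 / 84.9000 = -0.107

-0.107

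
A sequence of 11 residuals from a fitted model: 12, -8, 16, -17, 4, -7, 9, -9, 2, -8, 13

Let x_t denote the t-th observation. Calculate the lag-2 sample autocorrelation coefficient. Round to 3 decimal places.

Mean x̄ = (12 − 8 + 16 − 17 + 4 − 7 + 9 − 9 + 2 − 8 + 13)/11 = 0.6364
Numerator Σ_{t=1}^{9}(x_t−x̄)(x_{t+2}−x̄) = 726.4628
Denominator Σ(x_t−x̄)² = 1212.5455
r_2 = 726.4628 / 1212.5455 = 0.599

0.599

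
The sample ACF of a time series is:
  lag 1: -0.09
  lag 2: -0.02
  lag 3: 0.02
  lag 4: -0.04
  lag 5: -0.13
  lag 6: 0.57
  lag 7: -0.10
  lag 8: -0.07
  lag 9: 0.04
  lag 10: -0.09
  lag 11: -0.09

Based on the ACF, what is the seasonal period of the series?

The largest autocorrelation is r_6 = 0.57; the remaining lags stay at or below 0.04.
The dominant spike at lag 6 indicates a seasonal period of 6.

6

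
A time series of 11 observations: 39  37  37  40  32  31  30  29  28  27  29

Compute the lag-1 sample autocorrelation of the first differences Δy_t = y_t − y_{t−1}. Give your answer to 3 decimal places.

-0.329

First differences Δy: -2, 0, 3, -8, -1, -1, -1, -1, -1, 2
Mean of differences = -1.0000
Numerator Σ(Δy_t−Δȳ)(Δy_{t+1}−Δȳ) = -25.0000
Denominator Σ(Δy_t−Δȳ)² = 76.0000
r_1(Δy) = -25.0000 / 76.0000 = -0.329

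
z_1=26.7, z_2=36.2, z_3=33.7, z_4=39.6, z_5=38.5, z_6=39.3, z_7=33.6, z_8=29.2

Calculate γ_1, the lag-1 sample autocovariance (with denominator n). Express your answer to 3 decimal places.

Mean z̄ = (26.7 + 36.2 + 33.7 + 39.6 + 38.5 + 39.3 + 33.6 + 29.2)/8 = 34.6000
Deviations: -7.9000, 1.6000, -0.9000, 5.0000, 3.9000, 4.7000, -1.0000, -5.4000
Σ_{t=1}^{7}(z_t−z̄)(z_{t+1}−z̄) = 19.9500
γ_1 = 19.9500 / 8 = 2.494

2.494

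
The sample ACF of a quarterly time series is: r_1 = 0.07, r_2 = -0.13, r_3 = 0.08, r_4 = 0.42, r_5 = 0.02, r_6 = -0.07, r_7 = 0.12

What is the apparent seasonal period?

The largest autocorrelation is r_4 = 0.42; the remaining lags stay at or below 0.12.
The dominant spike at lag 4 indicates a seasonal period of 4.

4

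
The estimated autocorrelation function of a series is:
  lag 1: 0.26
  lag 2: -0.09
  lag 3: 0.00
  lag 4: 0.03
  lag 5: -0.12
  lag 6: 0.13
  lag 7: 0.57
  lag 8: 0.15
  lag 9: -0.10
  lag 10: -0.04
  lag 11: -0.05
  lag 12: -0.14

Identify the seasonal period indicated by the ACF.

The largest autocorrelation is r_7 = 0.57; the remaining lags stay at or below 0.26.
The dominant spike at lag 7 indicates a seasonal period of 7.

7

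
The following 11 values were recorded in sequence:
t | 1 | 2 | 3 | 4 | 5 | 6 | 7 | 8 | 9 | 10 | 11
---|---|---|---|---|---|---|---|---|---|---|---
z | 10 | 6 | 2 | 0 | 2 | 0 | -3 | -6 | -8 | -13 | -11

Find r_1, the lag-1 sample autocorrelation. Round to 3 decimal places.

Mean z̄ = (10 + 6 + 2 + 0 + 2 + 0 − 3 − 6 − 8 − 13 − 11)/11 = -1.9091
Numerator Σ_{t=1}^{10}(z_t−z̄)(z_{t+1}−z̄) = 343.1736
Denominator Σ(z_t−z̄)² = 502.9091
r_1 = 343.1736 / 502.9091 = 0.682

0.682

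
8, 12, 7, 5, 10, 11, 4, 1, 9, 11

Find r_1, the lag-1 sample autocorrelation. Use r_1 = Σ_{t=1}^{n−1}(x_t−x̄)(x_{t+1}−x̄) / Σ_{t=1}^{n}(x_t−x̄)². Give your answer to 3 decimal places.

0.088

Mean x̄ = (8 + 12 + 7 + 5 + 10 + 11 + 4 + 1 + 9 + 11)/10 = 7.8000
Numerator Σ_{t=1}^{9}(x_t−x̄)(x_{t+1}−x̄) = 9.9600
Denominator Σ(x_t−x̄)² = 113.6000
r_1 = 9.9600 / 113.6000 = 0.088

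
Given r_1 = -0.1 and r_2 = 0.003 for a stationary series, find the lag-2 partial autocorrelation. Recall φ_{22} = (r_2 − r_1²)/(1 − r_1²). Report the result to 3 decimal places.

-0.007

φ_{22} = (r_2 − r_1²) / (1 − r_1²)
r_1² = (-0.1)² = 0.01
Numerator = 0.003 − 0.0100 = -0.0070; denominator = 1 − 0.0100 = 0.9900
φ_{22} = -0.0070 / 0.9900 = -0.007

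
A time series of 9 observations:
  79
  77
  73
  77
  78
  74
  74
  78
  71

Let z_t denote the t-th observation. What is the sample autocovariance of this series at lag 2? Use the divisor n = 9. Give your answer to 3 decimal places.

Mean z̄ = (79 + 77 + 73 + 77 + 78 + 74 + 74 + 78 + 71)/9 = 75.6667
Σ_{t=1}^{7}(z_t−z̄)(z_{t+2}−z̄) = -15.5556
γ_2 = -15.5556 / 9 = -1.728

-1.728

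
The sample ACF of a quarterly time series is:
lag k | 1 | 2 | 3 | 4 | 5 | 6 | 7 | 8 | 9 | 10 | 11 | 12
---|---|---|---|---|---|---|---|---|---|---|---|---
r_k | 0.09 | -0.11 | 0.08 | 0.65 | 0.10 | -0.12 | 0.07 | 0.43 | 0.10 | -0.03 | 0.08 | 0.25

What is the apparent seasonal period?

The largest autocorrelation is r_4 = 0.65, with weaker echoes at lags 8 (0.43) and 12 (0.25); the remaining lags stay at or below 0.10.
The dominant spike at lag 4 indicates a seasonal period of 4.

4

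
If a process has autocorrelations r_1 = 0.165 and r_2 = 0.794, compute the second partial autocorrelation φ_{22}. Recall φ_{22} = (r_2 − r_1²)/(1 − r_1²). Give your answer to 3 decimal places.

0.788

φ_{22} = (r_2 − r_1²) / (1 − r_1²)
r_1² = (0.165)² = 0.027225
Numerator = 0.794 − 0.0272 = 0.7668; denominator = 1 − 0.0272 = 0.9728
φ_{22} = 0.7668 / 0.9728 = 0.788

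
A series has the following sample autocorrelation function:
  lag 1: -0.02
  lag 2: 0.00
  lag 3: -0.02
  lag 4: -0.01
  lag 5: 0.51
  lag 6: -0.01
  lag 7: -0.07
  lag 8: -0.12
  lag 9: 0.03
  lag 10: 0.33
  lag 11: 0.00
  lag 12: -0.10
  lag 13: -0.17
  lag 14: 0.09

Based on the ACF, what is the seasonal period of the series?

5

The largest autocorrelation is r_5 = 0.51, with a weaker echo at lag 10 (0.33); the remaining lags stay at or below 0.09.
The dominant spike at lag 5 indicates a seasonal period of 5.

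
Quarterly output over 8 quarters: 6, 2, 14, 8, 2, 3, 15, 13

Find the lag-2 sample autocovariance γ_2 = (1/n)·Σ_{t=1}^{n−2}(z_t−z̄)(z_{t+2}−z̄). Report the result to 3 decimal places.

Mean z̄ = (6 + 2 + 14 + 8 + 2 + 3 + 15 + 13)/8 = 7.8750
Σ_{t=1}^{6}(z_t−z̄)(z_{t+2}−z̄) = -115.6563
γ_2 = -115.6563 / 8 = -14.457

-14.457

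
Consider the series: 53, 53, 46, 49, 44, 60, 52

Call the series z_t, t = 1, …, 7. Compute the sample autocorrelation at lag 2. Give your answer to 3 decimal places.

-0.024

Mean z̄ = (53 + 53 + 46 + 49 + 44 + 60 + 52)/7 = 51.0000
Deviations from mean: 2.0000, 2.0000, -5.0000, -2.0000, -7.0000, 9.0000, 1.0000
Numerator Σ_{t=1}^{5}(z_t−z̄)(z_{t+2}−z̄) = -4.0000
Denominator Σ(z_t−z̄)² = 168.0000
r_2 = -4.0000 / 168.0000 = -0.024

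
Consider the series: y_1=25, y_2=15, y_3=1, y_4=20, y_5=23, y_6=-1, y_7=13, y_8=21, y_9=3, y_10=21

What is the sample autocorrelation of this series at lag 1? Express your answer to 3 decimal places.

Mean ȳ = (25 + 15 + 1 + 20 + 23 − 1 + 13 + 21 + 3 + 21)/10 = 14.1000
Numerator Σ_{t=1}^{9}(y_t−ȳ)(y_{t+1}−ȳ) = -305.3100
Denominator Σ(y_t−ȳ)² = 852.9000
r_1 = -305.3100 / 852.9000 = -0.358

-0.358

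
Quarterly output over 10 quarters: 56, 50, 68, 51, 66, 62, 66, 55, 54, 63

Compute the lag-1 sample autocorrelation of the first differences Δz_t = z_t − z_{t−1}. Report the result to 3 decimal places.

First differences Δz: -6, 18, -17, 15, -4, 4, -11, -1, 9
Mean of differences = 0.7778
Numerator Σ(Δz_t−Δz̄)(Δz_{t+1}−Δz̄) = -790.7160
Denominator Σ(Δz_t−Δz̄)² = 1103.5556
r_1(Δz) = -790.7160 / 1103.5556 = -0.717

-0.717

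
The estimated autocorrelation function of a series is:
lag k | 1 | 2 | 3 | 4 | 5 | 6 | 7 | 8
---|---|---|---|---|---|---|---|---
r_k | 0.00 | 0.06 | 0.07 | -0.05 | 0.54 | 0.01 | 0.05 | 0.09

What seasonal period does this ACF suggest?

5

The largest autocorrelation is r_5 = 0.54; the remaining lags stay at or below 0.09.
The dominant spike at lag 5 indicates a seasonal period of 5.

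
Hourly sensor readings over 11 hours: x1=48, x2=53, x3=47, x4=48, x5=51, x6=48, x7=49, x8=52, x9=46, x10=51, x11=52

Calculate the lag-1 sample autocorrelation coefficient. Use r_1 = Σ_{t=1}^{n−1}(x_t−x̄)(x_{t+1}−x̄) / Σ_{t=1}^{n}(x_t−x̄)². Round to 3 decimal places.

Mean x̄ = (48 + 53 + 47 + 48 + 51 + 48 + 49 + 52 + 46 + 51 + 52)/11 = 49.5455
Numerator Σ_{t=1}^{10}(x_t−x̄)(x_{t+1}−x̄) = -25.4793
Denominator Σ(x_t−x̄)² = 54.7273
r_1 = -25.4793 / 54.7273 = -0.466

-0.466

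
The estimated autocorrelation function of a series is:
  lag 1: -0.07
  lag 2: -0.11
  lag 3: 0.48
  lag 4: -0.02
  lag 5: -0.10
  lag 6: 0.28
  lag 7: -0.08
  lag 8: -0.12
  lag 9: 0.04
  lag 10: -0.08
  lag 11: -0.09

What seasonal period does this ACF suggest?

The largest autocorrelation is r_3 = 0.48, with a weaker echo at lag 6 (0.28); the remaining lags stay at or below 0.04.
The dominant spike at lag 3 indicates a seasonal period of 3.

3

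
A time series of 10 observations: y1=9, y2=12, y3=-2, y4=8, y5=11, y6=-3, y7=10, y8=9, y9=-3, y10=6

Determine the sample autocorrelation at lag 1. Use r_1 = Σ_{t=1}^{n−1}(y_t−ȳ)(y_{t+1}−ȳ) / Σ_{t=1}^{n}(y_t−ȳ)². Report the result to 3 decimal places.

-0.413

Mean ȳ = (9 + 12 − 2 + 8 + 11 − 3 + 10 + 9 − 3 + 6)/10 = 5.7000
Numerator Σ_{t=1}^{9}(y_t−ȳ)(y_{t+1}−ȳ) = -133.8900
Denominator Σ(y_t−ȳ)² = 324.1000
r_1 = -133.8900 / 324.1000 = -0.413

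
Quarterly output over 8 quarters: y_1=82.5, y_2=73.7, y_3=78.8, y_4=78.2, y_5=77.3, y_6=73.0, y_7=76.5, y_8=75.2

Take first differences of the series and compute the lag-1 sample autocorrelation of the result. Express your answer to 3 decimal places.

-0.474

First differences Δy: -8.8, 5.1, -0.6, -0.9, -4.3, 3.5, -1.3
Mean of differences = -1.0429
Numerator Σ(Δy_t−Δȳ)(Δy_{t+1}−Δȳ) = -61.2976
Denominator Σ(Δy_t−Δȳ)² = 129.4371
r_1(Δy) = -61.2976 / 129.4371 = -0.474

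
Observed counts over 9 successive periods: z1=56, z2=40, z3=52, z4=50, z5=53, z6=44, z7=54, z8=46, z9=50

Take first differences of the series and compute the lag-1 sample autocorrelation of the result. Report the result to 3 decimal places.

-0.668

First differences Δz: -16, 12, -2, 3, -9, 10, -8, 4
Mean of differences = -0.7500
Numerator Σ(Δz_t−Δz̄)(Δz_{t+1}−Δz̄) = -447.0625
Denominator Σ(Δz_t−Δz̄)² = 669.5000
r_1(Δz) = -447.0625 / 669.5000 = -0.668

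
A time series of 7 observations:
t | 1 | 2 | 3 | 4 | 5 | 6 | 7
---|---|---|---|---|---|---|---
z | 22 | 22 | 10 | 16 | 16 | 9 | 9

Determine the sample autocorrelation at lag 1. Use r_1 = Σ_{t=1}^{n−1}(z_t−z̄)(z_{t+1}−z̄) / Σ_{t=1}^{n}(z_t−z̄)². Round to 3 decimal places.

0.202

Mean z̄ = (22 + 22 + 10 + 16 + 16 + 9 + 9)/7 = 14.8571
Deviations from mean: 7.1429, 7.1429, -4.8571, 1.1429, 1.1429, -5.8571, -5.8571
Σ(z_t−z̄)(z_{t+1}−z̄) = (51.0204) + (-34.6939) + (-5.5510) + (1.3061) + (-6.6939) + (34.3061) = 39.6939
Denominator Σ(z_t−z̄)² = 196.8571
r_1 = 39.6939 / 196.8571 = 0.202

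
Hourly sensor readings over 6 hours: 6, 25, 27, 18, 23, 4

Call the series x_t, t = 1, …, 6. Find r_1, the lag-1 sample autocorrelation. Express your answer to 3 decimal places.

-0.151

Mean x̄ = (6 + 25 + 27 + 18 + 23 + 4)/6 = 17.1667
Numerator Σ_{t=1}^{5}(x_t−x̄)(x_{t+1}−x̄) = -74.1944
Denominator Σ(x_t−x̄)² = 490.8333
r_1 = -74.1944 / 490.8333 = -0.151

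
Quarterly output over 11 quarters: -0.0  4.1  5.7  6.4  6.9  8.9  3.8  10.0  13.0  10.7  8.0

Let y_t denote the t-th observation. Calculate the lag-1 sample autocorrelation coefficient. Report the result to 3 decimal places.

Mean ȳ = (-0.0 + 4.1 + 5.7 + 6.4 + 6.9 + 8.9 + 3.8 + 10.0 + 13.0 + 10.7 + 8.0)/11 = 7.0455
Numerator Σ_{t=1}^{10}(y_t−ȳ)(y_{t+1}−ȳ) = 52.6425
Denominator Σ(y_t−ȳ)² = 132.9873
r_1 = 52.6425 / 132.9873 = 0.396

0.396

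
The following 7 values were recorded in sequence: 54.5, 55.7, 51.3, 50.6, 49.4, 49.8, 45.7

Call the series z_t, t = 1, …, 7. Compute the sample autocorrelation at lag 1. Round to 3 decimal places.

0.400

Mean z̄ = (54.5 + 55.7 + 51.3 + 50.6 + 49.4 + 49.8 + 45.7)/7 = 51.0000
Deviations from mean: 3.5000, 4.7000, 0.3000, -0.4000, -1.6000, -1.2000, -5.3000
Σ(z_t−z̄)(z_{t+1}−z̄) = (16.4500) + (1.4100) + (-0.1200) + (0.6400) + (1.9200) + (6.3600) = 26.6600
Denominator Σ(z_t−z̄)² = 66.6800
r_1 = 26.6600 / 66.6800 = 0.400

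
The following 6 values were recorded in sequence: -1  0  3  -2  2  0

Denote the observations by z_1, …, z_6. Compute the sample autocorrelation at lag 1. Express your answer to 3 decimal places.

Mean z̄ = (-1 + 0 + 3 − 2 + 2 + 0)/6 = 0.3333
Deviations from mean: -1.3333, -0.3333, 2.6667, -2.3333, 1.6667, -0.3333
Σ(z_t−z̄)(z_{t+1}−z̄) = (0.4444) + (-0.8889) + (-6.2222) + (-3.8889) + (-0.5556) = -11.1111
Denominator Σ(z_t−z̄)² = 17.3333
r_1 = -11.1111 / 17.3333 = -0.641

-0.641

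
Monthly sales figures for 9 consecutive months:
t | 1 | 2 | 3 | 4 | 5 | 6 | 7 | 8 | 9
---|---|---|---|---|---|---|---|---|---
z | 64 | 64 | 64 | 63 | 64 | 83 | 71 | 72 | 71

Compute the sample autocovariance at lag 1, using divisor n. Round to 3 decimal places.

8.731

Mean z̄ = (64 + 64 + 64 + 63 + 64 + 83 + 71 + 72 + 71)/9 = 68.4444
Σ_{t=1}^{8}(z_t−z̄)(z_{t+1}−z̄) = 78.5802
γ_1 = 78.5802 / 9 = 8.731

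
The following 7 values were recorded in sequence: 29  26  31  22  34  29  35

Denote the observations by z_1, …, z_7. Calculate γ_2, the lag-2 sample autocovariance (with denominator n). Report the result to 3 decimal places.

8.662

Mean z̄ = (29 + 26 + 31 + 22 + 34 + 29 + 35)/7 = 29.4286
Σ_{t=1}^{5}(z_t−z̄)(z_{t+2}−z̄) = 60.6327
γ_2 = 60.6327 / 7 = 8.662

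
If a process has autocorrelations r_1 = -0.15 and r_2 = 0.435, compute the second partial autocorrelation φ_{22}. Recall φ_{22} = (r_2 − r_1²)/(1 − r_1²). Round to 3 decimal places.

φ_{22} = (r_2 − r_1²) / (1 − r_1²)
r_1² = (-0.15)² = 0.0225
Numerator = 0.435 − 0.0225 = 0.4125; denominator = 1 − 0.0225 = 0.9775
φ_{22} = 0.4125 / 0.9775 = 0.422

0.422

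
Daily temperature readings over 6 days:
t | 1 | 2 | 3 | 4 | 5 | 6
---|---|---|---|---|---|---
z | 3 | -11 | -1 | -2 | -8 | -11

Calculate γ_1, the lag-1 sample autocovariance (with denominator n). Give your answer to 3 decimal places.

-8.500

Mean z̄ = (3 − 11 − 1 − 2 − 8 − 11)/6 = -5.0000
Deviations: 8.0000, -6.0000, 4.0000, 3.0000, -3.0000, -6.0000
Σ_{t=1}^{5}(z_t−z̄)(z_{t+1}−z̄) = -51.0000
γ_1 = -51.0000 / 6 = -8.500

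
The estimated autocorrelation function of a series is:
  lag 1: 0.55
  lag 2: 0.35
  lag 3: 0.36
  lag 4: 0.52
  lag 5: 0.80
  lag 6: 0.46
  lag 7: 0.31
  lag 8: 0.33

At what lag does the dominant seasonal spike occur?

5

The largest autocorrelation is r_5 = 0.80; the remaining lags stay at or below 0.55. The elevated value at lag 1 (0.55), dropping to 0.35 at lag 2, reflects decaying short-term dependence rather than seasonality.
The dominant spike at lag 5 indicates a seasonal period of 5.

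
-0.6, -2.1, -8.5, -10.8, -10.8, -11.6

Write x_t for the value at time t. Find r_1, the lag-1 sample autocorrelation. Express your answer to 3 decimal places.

0.514

Mean x̄ = (-0.6 − 2.1 − 8.5 − 10.8 − 10.8 − 11.6)/6 = -7.4000
Deviations from mean: 6.8000, 5.3000, -1.1000, -3.4000, -3.4000, -4.2000
Σ(x_t−x̄)(x_{t+1}−x̄) = (36.0400) + (-5.8300) + (3.7400) + (11.5600) + (14.2800) = 59.7900
Denominator Σ(x_t−x̄)² = 116.3000
r_1 = 59.7900 / 116.3000 = 0.514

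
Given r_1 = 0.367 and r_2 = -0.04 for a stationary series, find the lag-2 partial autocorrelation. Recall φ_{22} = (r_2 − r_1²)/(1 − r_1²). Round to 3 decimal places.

-0.202

φ_{22} = (r_2 − r_1²) / (1 − r_1²)
r_1² = (0.367)² = 0.134689
Numerator = -0.04 − 0.1347 = -0.1747; denominator = 1 − 0.1347 = 0.8653
φ_{22} = -0.1747 / 0.8653 = -0.202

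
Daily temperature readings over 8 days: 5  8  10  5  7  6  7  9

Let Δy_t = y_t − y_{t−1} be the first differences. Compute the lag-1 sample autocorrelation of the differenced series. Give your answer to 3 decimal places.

-0.323

First differences Δy: 3, 2, -5, 2, -1, 1, 2
Mean of differences = 0.5714
Numerator Σ(Δy_t−Δȳ)(Δy_{t+1}−Δȳ) = -14.7551
Denominator Σ(Δy_t−Δȳ)² = 45.7143
r_1(Δy) = -14.7551 / 45.7143 = -0.323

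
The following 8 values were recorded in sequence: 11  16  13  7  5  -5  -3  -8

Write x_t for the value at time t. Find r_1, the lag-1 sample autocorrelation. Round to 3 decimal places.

Mean x̄ = (11 + 16 + 13 + 7 + 5 − 5 − 3 − 8)/8 = 4.5000
Deviations from mean: 6.5000, 11.5000, 8.5000, 2.5000, 0.5000, -9.5000, -7.5000, -12.5000
Σ(x_t−x̄)(x_{t+1}−x̄) = (74.7500) + (97.7500) + (21.2500) + (1.2500) + (-4.7500) + (71.2500) + (93.7500) = 355.2500
Denominator Σ(x_t−x̄)² = 556.0000
r_1 = 355.2500 / 556.0000 = 0.639

0.639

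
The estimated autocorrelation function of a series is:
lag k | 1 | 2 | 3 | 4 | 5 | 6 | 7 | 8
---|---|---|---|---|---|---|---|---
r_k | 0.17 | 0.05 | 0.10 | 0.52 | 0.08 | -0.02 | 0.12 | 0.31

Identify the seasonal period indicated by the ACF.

4

The largest autocorrelation is r_4 = 0.52, with a weaker echo at lag 8 (0.31); the remaining lags stay at or below 0.17.
The dominant spike at lag 4 indicates a seasonal period of 4.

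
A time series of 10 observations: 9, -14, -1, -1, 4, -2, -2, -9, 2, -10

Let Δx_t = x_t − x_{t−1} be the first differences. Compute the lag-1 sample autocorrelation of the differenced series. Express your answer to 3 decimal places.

-0.492

First differences Δx: -23, 13, 0, 5, -6, 0, -7, 11, -12
Mean of differences = -2.1111
Numerator Σ(Δx_t−Δx̄)(Δx_{t+1}−Δx̄) = -508.6790
Denominator Σ(Δx_t−Δx̄)² = 1032.8889
r_1(Δx) = -508.6790 / 1032.8889 = -0.492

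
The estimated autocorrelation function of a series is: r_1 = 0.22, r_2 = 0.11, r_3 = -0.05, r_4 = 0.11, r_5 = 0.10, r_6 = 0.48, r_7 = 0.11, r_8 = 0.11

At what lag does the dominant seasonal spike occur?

6

The largest autocorrelation is r_6 = 0.48; the remaining lags stay at or below 0.22. The elevated value at lag 1 (0.22), dropping to 0.11 at lag 2, reflects decaying short-term dependence rather than seasonality.
The dominant spike at lag 6 indicates a seasonal period of 6.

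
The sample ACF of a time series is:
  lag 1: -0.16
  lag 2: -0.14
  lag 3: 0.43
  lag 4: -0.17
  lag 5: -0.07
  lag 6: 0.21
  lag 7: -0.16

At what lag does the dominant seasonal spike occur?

3

The largest autocorrelation is r_3 = 0.43, with a weaker echo at lag 6 (0.21); the remaining lags stay at or below -0.07.
The dominant spike at lag 3 indicates a seasonal period of 3.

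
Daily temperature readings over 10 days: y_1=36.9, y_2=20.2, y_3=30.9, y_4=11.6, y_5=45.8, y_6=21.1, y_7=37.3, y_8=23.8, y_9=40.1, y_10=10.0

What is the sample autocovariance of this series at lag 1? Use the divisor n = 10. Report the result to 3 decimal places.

Mean ȳ = (36.9 + 20.2 + 30.9 + 11.6 + 45.8 + 21.1 + 37.3 + 23.8 + 40.1 + 10.0)/10 = 27.7700
Σ_{t=1}^{9}(y_t−ȳ)(y_{t+1}−ȳ) = -924.6789
γ_1 = -924.6789 / 10 = -92.468

-92.468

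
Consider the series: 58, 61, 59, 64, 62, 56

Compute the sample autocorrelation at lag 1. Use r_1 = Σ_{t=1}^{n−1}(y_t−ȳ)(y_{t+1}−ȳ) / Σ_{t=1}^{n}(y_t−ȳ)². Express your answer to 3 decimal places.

-0.167

Mean ȳ = (58 + 61 + 59 + 64 + 62 + 56)/6 = 60.0000
Deviations from mean: -2.0000, 1.0000, -1.0000, 4.0000, 2.0000, -4.0000
Numerator Σ_{t=1}^{5}(y_t−ȳ)(y_{t+1}−ȳ) = -7.0000
Denominator Σ(y_t−ȳ)² = 42.0000
r_1 = -7.0000 / 42.0000 = -0.167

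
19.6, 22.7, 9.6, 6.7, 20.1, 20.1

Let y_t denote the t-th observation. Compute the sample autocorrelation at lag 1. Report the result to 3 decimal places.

Mean ȳ = (19.6 + 22.7 + 9.6 + 6.7 + 20.1 + 20.1)/6 = 16.4667
Deviations from mean: 3.1333, 6.2333, -6.8667, -9.7667, 3.6333, 3.6333
Σ(y_t−ȳ)(y_{t+1}−ȳ) = (19.5311) + (-42.8022) + (67.0644) + (-35.4856) + (13.2011) = 21.5089
Denominator Σ(y_t−ȳ)² = 217.6133
r_1 = 21.5089 / 217.6133 = 0.099

0.099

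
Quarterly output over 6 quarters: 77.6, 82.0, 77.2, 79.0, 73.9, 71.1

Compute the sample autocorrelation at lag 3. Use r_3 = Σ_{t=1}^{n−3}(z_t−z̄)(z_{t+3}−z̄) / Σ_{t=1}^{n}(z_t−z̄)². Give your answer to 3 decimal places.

-0.212

Mean z̄ = (77.6 + 82.0 + 77.2 + 79.0 + 73.9 + 71.1)/6 = 76.8000
Σ(z_t−z̄)(z_{t+3}−z̄) = (1.7600) + (-15.0800) + (-2.2800) = -15.6000
Denominator Σ(z_t−z̄)² = 73.5800
r_3 = -15.6000 / 73.5800 = -0.212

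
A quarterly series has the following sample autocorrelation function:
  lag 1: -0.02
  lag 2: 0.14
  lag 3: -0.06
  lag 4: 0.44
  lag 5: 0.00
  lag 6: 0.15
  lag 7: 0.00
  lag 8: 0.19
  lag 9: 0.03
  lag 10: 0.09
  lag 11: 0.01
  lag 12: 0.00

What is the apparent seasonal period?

4

The largest autocorrelation is r_4 = 0.44, with a weaker echo at lag 8 (0.19); the remaining lags stay at or below 0.15.
The dominant spike at lag 4 indicates a seasonal period of 4.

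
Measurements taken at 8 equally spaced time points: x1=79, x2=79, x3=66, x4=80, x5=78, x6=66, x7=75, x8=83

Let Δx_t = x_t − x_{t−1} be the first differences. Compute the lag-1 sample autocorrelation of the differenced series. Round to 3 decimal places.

-0.336

First differences Δx: 0, -13, 14, -2, -12, 9, 8
Mean of differences = 0.5714
Numerator Σ(Δx_t−Δx̄)(Δx_{t+1}−Δx̄) = -220.0408
Denominator Σ(Δx_t−Δx̄)² = 655.7143
r_1(Δx) = -220.0408 / 655.7143 = -0.336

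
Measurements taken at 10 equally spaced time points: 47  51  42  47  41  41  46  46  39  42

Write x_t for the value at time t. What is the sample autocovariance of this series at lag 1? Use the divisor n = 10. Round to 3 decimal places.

Mean x̄ = (47 + 51 + 42 + 47 + 41 + 41 + 46 + 46 + 39 + 42)/10 = 44.2000
Σ_{t=1}^{9}(x_t−x̄)(x_{t+1}−x̄) = -1.2400
γ_1 = -1.2400 / 10 = -0.124

-0.124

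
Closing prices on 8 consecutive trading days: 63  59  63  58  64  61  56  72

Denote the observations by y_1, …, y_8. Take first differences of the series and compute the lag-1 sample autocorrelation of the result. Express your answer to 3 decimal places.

-0.395

First differences Δy: -4, 4, -5, 6, -3, -5, 16
Mean of differences = 1.2857
Numerator Σ(Δy_t−Δȳ)(Δy_{t+1}−Δȳ) = -146.7959
Denominator Σ(Δy_t−Δȳ)² = 371.4286
r_1(Δy) = -146.7959 / 371.4286 = -0.395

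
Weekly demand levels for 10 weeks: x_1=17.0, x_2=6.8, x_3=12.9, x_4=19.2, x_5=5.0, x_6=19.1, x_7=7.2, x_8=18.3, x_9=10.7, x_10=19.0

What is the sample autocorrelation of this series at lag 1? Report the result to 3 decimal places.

-0.724

Mean x̄ = (17.0 + 6.8 + 12.9 + 19.2 + 5.0 + 19.1 + 7.2 + 18.3 + 10.7 + 19.0)/10 = 13.5200
Numerator Σ_{t=1}^{9}(x_t−x̄)(x_{t+1}−x̄) = -213.0844
Denominator Σ(x_t−x̄)² = 294.4160
r_1 = -213.0844 / 294.4160 = -0.724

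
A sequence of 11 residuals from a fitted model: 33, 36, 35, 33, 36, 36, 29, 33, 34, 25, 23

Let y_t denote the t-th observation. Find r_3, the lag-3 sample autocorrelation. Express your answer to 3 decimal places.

Mean ȳ = (33 + 36 + 35 + 33 + 36 + 36 + 29 + 33 + 34 + 25 + 23)/11 = 32.0909
Numerator Σ_{t=1}^{8}(y_t−ȳ)(y_{t+3}−ȳ) = 49.3388
Denominator Σ(y_t−ȳ)² = 202.9091
r_3 = 49.3388 / 202.9091 = 0.243

0.243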